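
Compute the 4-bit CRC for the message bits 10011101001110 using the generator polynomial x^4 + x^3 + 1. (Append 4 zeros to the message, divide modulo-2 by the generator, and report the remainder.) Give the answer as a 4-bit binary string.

Append 4 zeros: 100111010011100000. Divide by 11001 (XOR where the leading bit is 1):
  pos 0: 10011 XOR 11001 = 01010
  pos 1: 10101 XOR 11001 = 01100
  pos 2: 11000 XOR 11001 = 00001
  pos 6: 11001 XOR 11001 = 00000
  pos 11: 11000 XOR 11001 = 00001
Remainder (last 4 bits) = 0100. This is the CRC / FCS.

0100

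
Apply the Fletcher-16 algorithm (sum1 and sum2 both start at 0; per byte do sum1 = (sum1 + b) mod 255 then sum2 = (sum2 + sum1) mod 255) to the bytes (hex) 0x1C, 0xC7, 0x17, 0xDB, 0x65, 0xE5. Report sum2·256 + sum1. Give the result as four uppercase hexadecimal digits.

3022

Running sums (mod 255):
  after byte 0 (0x1C): sum1=28, sum2=28
  after byte 1 (0xC7): sum1=227, sum2=0
  after byte 2 (0x17): sum1=250, sum2=250
  after byte 3 (0xDB): sum1=214, sum2=209
  after byte 4 (0x65): sum1=60, sum2=14
  after byte 5 (0xE5): sum1=34, sum2=48
Checksum = sum2·256 + sum1 = 48·256 + 34 = 12322 = 0x3022.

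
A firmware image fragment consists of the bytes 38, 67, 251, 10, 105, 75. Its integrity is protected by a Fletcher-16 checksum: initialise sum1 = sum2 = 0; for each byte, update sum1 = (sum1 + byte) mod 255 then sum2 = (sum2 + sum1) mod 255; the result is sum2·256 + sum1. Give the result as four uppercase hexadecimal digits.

6124

Running sums (mod 255):
  after byte 0 (38): sum1=38, sum2=38
  after byte 1 (67): sum1=105, sum2=143
  after byte 2 (251): sum1=101, sum2=244
  after byte 3 (10): sum1=111, sum2=100
  after byte 4 (105): sum1=216, sum2=61
  after byte 5 (75): sum1=36, sum2=97
Checksum = sum2·256 + sum1 = 97·256 + 36 = 24868 = 0x6124.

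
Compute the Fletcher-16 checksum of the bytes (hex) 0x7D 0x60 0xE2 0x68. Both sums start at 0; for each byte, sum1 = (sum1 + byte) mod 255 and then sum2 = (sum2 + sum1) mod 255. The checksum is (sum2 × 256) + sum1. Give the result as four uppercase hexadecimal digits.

Running sums (mod 255):
  after byte 0 (0x7D): sum1=125, sum2=125
  after byte 1 (0x60): sum1=221, sum2=91
  after byte 2 (0xE2): sum1=192, sum2=28
  after byte 3 (0x68): sum1=41, sum2=69
Checksum = sum2·256 + sum1 = 69·256 + 41 = 17705 = 0x4529.

4529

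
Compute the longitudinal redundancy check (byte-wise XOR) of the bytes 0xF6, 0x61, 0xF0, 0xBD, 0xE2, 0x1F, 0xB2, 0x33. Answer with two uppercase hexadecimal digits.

A6

XOR the bytes together:
  start with 0xF6
  0xF6 ⊕ 0x61 = 0x97
  0x97 ⊕ 0xF0 = 0x67
  0x67 ⊕ 0xBD = 0xDA
  0xDA ⊕ 0xE2 = 0x38
  0x38 ⊕ 0x1F = 0x27
  0x27 ⊕ 0xB2 = 0x95
  0x95 ⊕ 0x33 = 0xA6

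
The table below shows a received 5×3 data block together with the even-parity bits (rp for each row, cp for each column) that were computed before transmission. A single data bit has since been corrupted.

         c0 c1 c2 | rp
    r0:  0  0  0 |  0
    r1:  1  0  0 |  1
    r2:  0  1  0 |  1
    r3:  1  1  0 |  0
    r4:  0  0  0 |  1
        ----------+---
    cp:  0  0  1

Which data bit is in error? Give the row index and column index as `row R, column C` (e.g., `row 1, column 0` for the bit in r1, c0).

Recompute each row's even parity and compare to rp:
  r0: data parity 0, sent rp 0 → ok
  r1: data parity 1, sent rp 1 → ok
  r2: data parity 1, sent rp 1 → ok
  r3: data parity 0, sent rp 0 → ok
  r4: data parity 0, sent rp 1 → mismatch
Recompute each column's even parity and compare to cp:
  c0: data parity 0, sent cp 0 → ok
  c1: data parity 0, sent cp 0 → ok
  c2: data parity 0, sent cp 1 → mismatch
Exactly one row (r4) and one column (c2) fail → the flipped bit is at their intersection.

row 4, column 2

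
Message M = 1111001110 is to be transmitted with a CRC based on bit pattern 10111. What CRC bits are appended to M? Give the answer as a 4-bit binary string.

Append 4 zeros: 11110011100000. Divide by 10111 (XOR where the leading bit is 1):
  pos 0: 11110 XOR 10111 = 01001
  pos 1: 10010 XOR 10111 = 00101
  pos 3: 10111 XOR 10111 = 00000
  pos 8: 10000 XOR 10111 = 00111
Remainder (last 4 bits) = 1110. This is the CRC / FCS.

1110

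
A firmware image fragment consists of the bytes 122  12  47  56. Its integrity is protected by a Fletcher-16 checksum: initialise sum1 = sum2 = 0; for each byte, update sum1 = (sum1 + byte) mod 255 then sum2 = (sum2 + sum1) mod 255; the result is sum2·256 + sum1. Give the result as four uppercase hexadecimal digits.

A4ED

Running sums (mod 255):
  after byte 0 (122): sum1=122, sum2=122
  after byte 1 (12): sum1=134, sum2=1
  after byte 2 (47): sum1=181, sum2=182
  after byte 3 (56): sum1=237, sum2=164
Checksum = sum2·256 + sum1 = 164·256 + 237 = 42221 = 0xA4ED.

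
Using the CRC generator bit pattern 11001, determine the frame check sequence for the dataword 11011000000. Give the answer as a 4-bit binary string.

1101

Append 4 zeros: 110110000000000. Divide by 11001 (XOR where the leading bit is 1):
  pos 0: 11011 XOR 11001 = 00010
  pos 3: 10000 XOR 11001 = 01001
  pos 4: 10010 XOR 11001 = 01011
  pos 5: 10110 XOR 11001 = 01111
  pos 6: 11110 XOR 11001 = 00111
  pos 8: 11100 XOR 11001 = 00101
  pos 10: 10100 XOR 11001 = 01101
Remainder (last 4 bits) = 1101. This is the CRC / FCS.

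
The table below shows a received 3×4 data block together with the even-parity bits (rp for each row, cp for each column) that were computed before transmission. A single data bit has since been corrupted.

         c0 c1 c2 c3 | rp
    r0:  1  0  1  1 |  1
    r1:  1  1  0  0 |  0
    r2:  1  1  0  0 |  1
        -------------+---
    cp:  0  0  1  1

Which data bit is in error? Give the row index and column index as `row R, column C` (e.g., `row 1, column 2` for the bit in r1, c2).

Recompute each row's even parity and compare to rp:
  r0: data parity 1, sent rp 1 → ok
  r1: data parity 0, sent rp 0 → ok
  r2: data parity 0, sent rp 1 → mismatch
Recompute each column's even parity and compare to cp:
  c0: data parity 1, sent cp 0 → mismatch
  c1: data parity 0, sent cp 0 → ok
  c2: data parity 1, sent cp 1 → ok
  c3: data parity 1, sent cp 1 → ok
Exactly one row (r2) and one column (c0) fail → the flipped bit is at their intersection.

row 2, column 0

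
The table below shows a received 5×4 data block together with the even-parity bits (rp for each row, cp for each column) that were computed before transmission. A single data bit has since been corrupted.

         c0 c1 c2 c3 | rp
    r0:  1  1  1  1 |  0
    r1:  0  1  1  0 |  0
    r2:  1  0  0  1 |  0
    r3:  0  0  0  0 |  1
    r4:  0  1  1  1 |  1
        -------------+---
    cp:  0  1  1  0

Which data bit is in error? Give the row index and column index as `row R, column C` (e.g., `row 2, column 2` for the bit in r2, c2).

Recompute each row's even parity and compare to rp:
  r0: data parity 0, sent rp 0 → ok
  r1: data parity 0, sent rp 0 → ok
  r2: data parity 0, sent rp 0 → ok
  r3: data parity 0, sent rp 1 → mismatch
  r4: data parity 1, sent rp 1 → ok
Recompute each column's even parity and compare to cp:
  c0: data parity 0, sent cp 0 → ok
  c1: data parity 1, sent cp 1 → ok
  c2: data parity 1, sent cp 1 → ok
  c3: data parity 1, sent cp 0 → mismatch
Exactly one row (r3) and one column (c3) fail → the flipped bit is at their intersection.

row 3, column 3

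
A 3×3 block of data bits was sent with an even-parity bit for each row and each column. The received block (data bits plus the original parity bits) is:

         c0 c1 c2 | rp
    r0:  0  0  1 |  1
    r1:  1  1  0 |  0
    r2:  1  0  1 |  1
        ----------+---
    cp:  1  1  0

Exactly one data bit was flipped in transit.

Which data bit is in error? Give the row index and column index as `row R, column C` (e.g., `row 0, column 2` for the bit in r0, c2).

row 2, column 0

Recompute each row's even parity and compare to rp:
  r0: data parity 1, sent rp 1 → ok
  r1: data parity 0, sent rp 0 → ok
  r2: data parity 0, sent rp 1 → mismatch
Recompute each column's even parity and compare to cp:
  c0: data parity 0, sent cp 1 → mismatch
  c1: data parity 1, sent cp 1 → ok
  c2: data parity 0, sent cp 0 → ok
Exactly one row (r2) and one column (c0) fail → the flipped bit is at their intersection.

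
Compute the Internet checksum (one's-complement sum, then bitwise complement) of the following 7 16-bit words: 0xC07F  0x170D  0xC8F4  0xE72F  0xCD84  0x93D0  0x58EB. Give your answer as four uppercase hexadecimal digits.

One's-complement addition (fold any carry out of bit 15 back into bit 0):
  0xC07F + 0x170D = 0x0D78C
  0xD78C + 0xC8F4 = 0x1A080 → wrap carry → 0xA081
  0xA081 + 0xE72F = 0x187B0 → wrap carry → 0x87B1
  0x87B1 + 0xCD84 = 0x15535 → wrap carry → 0x5536
  0x5536 + 0x93D0 = 0x0E906
  0xE906 + 0x58EB = 0x141F1 → wrap carry → 0x41F2
One's-complement sum = 0x41F2.
Checksum = ~0x41F2 & 0xFFFF = 0xBE0D.

BE0D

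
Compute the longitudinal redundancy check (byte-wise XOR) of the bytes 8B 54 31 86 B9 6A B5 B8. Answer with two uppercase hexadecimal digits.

B6

XOR the bytes together:
  start with 0x8B
  0x8B ⊕ 0x54 = 0xDF
  0xDF ⊕ 0x31 = 0xEE
  0xEE ⊕ 0x86 = 0x68
  0x68 ⊕ 0xB9 = 0xD1
  0xD1 ⊕ 0x6A = 0xBB
  0xBB ⊕ 0xB5 = 0x0E
  0x0E ⊕ 0xB8 = 0xB6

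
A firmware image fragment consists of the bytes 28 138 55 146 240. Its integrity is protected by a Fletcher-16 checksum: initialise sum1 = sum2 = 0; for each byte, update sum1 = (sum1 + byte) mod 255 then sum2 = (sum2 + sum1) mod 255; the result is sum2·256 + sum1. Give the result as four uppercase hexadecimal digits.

7261

Running sums (mod 255):
  after byte 0 (28): sum1=28, sum2=28
  after byte 1 (138): sum1=166, sum2=194
  after byte 2 (55): sum1=221, sum2=160
  after byte 3 (146): sum1=112, sum2=17
  after byte 4 (240): sum1=97, sum2=114
Checksum = sum2·256 + sum1 = 114·256 + 97 = 29281 = 0x7261.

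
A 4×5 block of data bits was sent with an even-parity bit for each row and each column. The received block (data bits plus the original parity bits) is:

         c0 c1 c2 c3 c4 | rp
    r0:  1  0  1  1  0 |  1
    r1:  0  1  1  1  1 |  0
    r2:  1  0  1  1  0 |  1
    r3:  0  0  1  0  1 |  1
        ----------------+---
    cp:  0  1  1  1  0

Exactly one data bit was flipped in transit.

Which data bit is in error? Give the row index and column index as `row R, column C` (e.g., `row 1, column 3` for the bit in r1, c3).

Recompute each row's even parity and compare to rp:
  r0: data parity 1, sent rp 1 → ok
  r1: data parity 0, sent rp 0 → ok
  r2: data parity 1, sent rp 1 → ok
  r3: data parity 0, sent rp 1 → mismatch
Recompute each column's even parity and compare to cp:
  c0: data parity 0, sent cp 0 → ok
  c1: data parity 1, sent cp 1 → ok
  c2: data parity 0, sent cp 1 → mismatch
  c3: data parity 1, sent cp 1 → ok
  c4: data parity 0, sent cp 0 → ok
Exactly one row (r3) and one column (c2) fail → the flipped bit is at their intersection.

row 3, column 2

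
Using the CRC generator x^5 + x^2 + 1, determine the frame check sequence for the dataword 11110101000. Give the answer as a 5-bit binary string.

Append 5 zeros: 1111010100000000. Divide by 100101 (XOR where the leading bit is 1):
  pos 0: 111101 XOR 100101 = 011000
  pos 1: 110000 XOR 100101 = 010101
  pos 2: 101011 XOR 100101 = 001110
  pos 4: 111000 XOR 100101 = 011101
  pos 5: 111010 XOR 100101 = 011111
  pos 6: 111110 XOR 100101 = 011011
  pos 7: 110110 XOR 100101 = 010011
  pos 8: 100110 XOR 100101 = 000011
Remainder (last 5 bits) = 01100. This is the CRC / FCS.

01100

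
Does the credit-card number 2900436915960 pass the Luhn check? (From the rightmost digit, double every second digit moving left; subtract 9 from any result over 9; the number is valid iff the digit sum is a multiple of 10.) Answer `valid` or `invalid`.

valid

From the right, keep odd positions and double even positions (subtract 9 from any doubled value over 9):
  doubled (positions 2,4,...): 3 1 9 6 0 9 → sum 28
  kept (positions 1,3,...): 0 9 1 6 4 0 2 → sum 22
Total = 50.
50 mod 10 = 0, so the number is valid.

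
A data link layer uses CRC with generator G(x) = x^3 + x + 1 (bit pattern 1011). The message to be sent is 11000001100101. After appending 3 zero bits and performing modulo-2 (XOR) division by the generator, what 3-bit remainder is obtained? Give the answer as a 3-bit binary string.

Append 3 zeros: 11000001100101000. Divide by 1011 (XOR where the leading bit is 1):
  pos 0: 1100 XOR 1011 = 0111
  pos 1: 1110 XOR 1011 = 0101
  pos 2: 1010 XOR 1011 = 0001
  pos 5: 1011 XOR 1011 = 0000
  pos 11: 1010 XOR 1011 = 0001
Remainder (last 3 bits) = 100. This is the CRC / FCS.

100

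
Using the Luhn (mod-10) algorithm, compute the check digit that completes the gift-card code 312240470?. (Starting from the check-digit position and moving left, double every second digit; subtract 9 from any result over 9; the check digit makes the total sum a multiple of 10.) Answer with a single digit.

Partial digits right→left: 0 7 4 0 4 2 2 1 3
Double every second digit counting from the check-digit position (so the 1st, 3rd, 5th, ... of the partial from the right).
  doubled (with −9 where >9): 0 8 8 4 6 → sum 26
  kept as-is: 7 0 2 1 → sum 10
Total = 26 + 10 = 36.
Check digit = (10 − (36 mod 10)) mod 10 = 4.

4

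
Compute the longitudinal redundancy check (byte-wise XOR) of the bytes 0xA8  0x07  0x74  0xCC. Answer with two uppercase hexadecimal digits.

17

XOR the bytes together:
  start with 0xA8
  0xA8 ⊕ 0x07 = 0xAF
  0xAF ⊕ 0x74 = 0xDB
  0xDB ⊕ 0xCC = 0x17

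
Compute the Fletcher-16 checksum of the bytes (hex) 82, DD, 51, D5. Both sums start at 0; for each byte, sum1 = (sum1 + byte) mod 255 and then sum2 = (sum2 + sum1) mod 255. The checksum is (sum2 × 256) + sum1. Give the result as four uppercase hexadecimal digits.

1C87

Running sums (mod 255):
  after byte 0 (82): sum1=130, sum2=130
  after byte 1 (DD): sum1=96, sum2=226
  after byte 2 (51): sum1=177, sum2=148
  after byte 3 (D5): sum1=135, sum2=28
Checksum = sum2·256 + sum1 = 28·256 + 135 = 7303 = 0x1C87.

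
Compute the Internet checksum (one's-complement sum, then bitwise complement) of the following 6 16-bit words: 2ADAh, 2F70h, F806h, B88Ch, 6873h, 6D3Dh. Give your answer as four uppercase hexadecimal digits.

1F71

One's-complement addition (fold any carry out of bit 15 back into bit 0):
  0x2ADA + 0x2F70 = 0x05A4A
  0x5A4A + 0xF806 = 0x15250 → wrap carry → 0x5251
  0x5251 + 0xB88C = 0x10ADD → wrap carry → 0x0ADE
  0x0ADE + 0x6873 = 0x07351
  0x7351 + 0x6D3D = 0x0E08E
One's-complement sum = 0xE08E.
Checksum = ~0xE08E & 0xFFFF = 0x1F71.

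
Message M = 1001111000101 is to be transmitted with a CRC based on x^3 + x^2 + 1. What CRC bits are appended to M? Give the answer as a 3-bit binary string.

001

Append 3 zeros: 1001111000101000. Divide by 1101 (XOR where the leading bit is 1):
  pos 0: 1001 XOR 1101 = 0100
  pos 1: 1001 XOR 1101 = 0100
  pos 2: 1001 XOR 1101 = 0100
  pos 3: 1001 XOR 1101 = 0100
  pos 4: 1000 XOR 1101 = 0101
  pos 5: 1010 XOR 1101 = 0111
  pos 6: 1110 XOR 1101 = 0011
  pos 8: 1110 XOR 1101 = 0011
  pos 10: 1110 XOR 1101 = 0011
  pos 12: 1100 XOR 1101 = 0001
Remainder (last 3 bits) = 001. This is the CRC / FCS.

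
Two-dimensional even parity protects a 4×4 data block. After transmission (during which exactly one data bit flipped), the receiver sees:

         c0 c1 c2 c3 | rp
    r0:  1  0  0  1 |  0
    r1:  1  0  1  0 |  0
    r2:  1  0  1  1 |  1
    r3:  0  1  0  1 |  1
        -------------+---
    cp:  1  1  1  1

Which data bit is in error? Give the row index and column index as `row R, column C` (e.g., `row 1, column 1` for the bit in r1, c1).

Recompute each row's even parity and compare to rp:
  r0: data parity 0, sent rp 0 → ok
  r1: data parity 0, sent rp 0 → ok
  r2: data parity 1, sent rp 1 → ok
  r3: data parity 0, sent rp 1 → mismatch
Recompute each column's even parity and compare to cp:
  c0: data parity 1, sent cp 1 → ok
  c1: data parity 1, sent cp 1 → ok
  c2: data parity 0, sent cp 1 → mismatch
  c3: data parity 1, sent cp 1 → ok
Exactly one row (r3) and one column (c2) fail → the flipped bit is at their intersection.

row 3, column 2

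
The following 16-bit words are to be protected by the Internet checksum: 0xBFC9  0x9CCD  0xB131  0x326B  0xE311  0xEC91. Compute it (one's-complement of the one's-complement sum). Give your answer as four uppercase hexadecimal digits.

One's-complement addition (fold any carry out of bit 15 back into bit 0):
  0xBFC9 + 0x9CCD = 0x15C96 → wrap carry → 0x5C97
  0x5C97 + 0xB131 = 0x10DC8 → wrap carry → 0x0DC9
  0x0DC9 + 0x326B = 0x04034
  0x4034 + 0xE311 = 0x12345 → wrap carry → 0x2346
  0x2346 + 0xEC91 = 0x10FD7 → wrap carry → 0x0FD8
One's-complement sum = 0x0FD8.
Checksum = ~0x0FD8 & 0xFFFF = 0xF027.

F027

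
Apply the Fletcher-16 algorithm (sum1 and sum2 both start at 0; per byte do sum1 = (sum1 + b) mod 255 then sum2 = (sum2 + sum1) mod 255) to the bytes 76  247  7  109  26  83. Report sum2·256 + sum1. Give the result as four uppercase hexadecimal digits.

Running sums (mod 255):
  after byte 0 (76): sum1=76, sum2=76
  after byte 1 (247): sum1=68, sum2=144
  after byte 2 (7): sum1=75, sum2=219
  after byte 3 (109): sum1=184, sum2=148
  after byte 4 (26): sum1=210, sum2=103
  after byte 5 (83): sum1=38, sum2=141
Checksum = sum2·256 + sum1 = 141·256 + 38 = 36134 = 0x8D26.

8D26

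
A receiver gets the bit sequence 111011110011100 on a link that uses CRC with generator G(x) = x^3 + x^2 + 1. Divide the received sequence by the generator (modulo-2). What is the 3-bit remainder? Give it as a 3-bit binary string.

Modulo-2 division of 111011110011100 by 1101:
  pos 0: 1110 XOR 1101 = 0011
  pos 2: 1111 XOR 1101 = 0010
  pos 4: 1011 XOR 1101 = 0110
  pos 5: 1100 XOR 1101 = 0001
  pos 8: 1011 XOR 1101 = 0110
  pos 9: 1101 XOR 1101 = 0000
Remainder = 000 (zero — the frame passes the CRC check).

000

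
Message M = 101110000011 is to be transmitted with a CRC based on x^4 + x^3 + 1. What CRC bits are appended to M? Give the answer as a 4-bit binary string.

1011

Append 4 zeros: 1011100000110000. Divide by 11001 (XOR where the leading bit is 1):
  pos 0: 10111 XOR 11001 = 01110
  pos 1: 11100 XOR 11001 = 00101
  pos 3: 10100 XOR 11001 = 01101
  pos 4: 11010 XOR 11001 = 00011
  pos 7: 11011 XOR 11001 = 00010
  pos 10: 10000 XOR 11001 = 01001
  pos 11: 10010 XOR 11001 = 01011
Remainder (last 4 bits) = 1011. This is the CRC / FCS.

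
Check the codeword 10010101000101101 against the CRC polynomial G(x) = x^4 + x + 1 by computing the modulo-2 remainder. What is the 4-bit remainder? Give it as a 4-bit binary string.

0000

Modulo-2 division of 10010101000101101 by 10011:
  pos 0: 10010 XOR 10011 = 00001
  pos 4: 11010 XOR 10011 = 01001
  pos 5: 10010 XOR 10011 = 00001
  pos 9: 10101 XOR 10011 = 00110
  pos 11: 11010 XOR 10011 = 01001
  pos 12: 10011 XOR 10011 = 00000
Remainder = 0000 (zero — the frame passes the CRC check).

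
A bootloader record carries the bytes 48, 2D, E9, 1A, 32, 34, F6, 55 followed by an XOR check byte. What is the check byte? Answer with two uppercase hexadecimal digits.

XOR the bytes together:
  start with 0x48
  0x48 ⊕ 0x2D = 0x65
  0x65 ⊕ 0xE9 = 0x8C
  0x8C ⊕ 0x1A = 0x96
  0x96 ⊕ 0x32 = 0xA4
  0xA4 ⊕ 0x34 = 0x90
  0x90 ⊕ 0xF6 = 0x66
  0x66 ⊕ 0x55 = 0x33

33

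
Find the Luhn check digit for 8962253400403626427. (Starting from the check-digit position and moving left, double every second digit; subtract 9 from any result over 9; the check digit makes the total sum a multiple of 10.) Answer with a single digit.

5

Partial digits right→left: 7 2 4 6 2 6 3 0 4 0 0 4 3 5 2 2 6 9 8
Double every second digit counting from the check-digit position (so the 1st, 3rd, 5th, ... of the partial from the right).
  doubled (with −9 where >9): 5 8 4 6 8 0 6 4 3 7 → sum 51
  kept as-is: 2 6 6 0 0 4 5 2 9 → sum 34
Total = 51 + 34 = 85.
Check digit = (10 − (85 mod 10)) mod 10 = 5.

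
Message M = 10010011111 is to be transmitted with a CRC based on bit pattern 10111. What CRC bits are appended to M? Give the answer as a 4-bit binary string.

Append 4 zeros: 100100111110000. Divide by 10111 (XOR where the leading bit is 1):
  pos 0: 10010 XOR 10111 = 00101
  pos 2: 10101 XOR 10111 = 00010
  pos 5: 10111 XOR 10111 = 00000
  pos 10: 10000 XOR 10111 = 00111
Remainder (last 4 bits) = 0111. This is the CRC / FCS.

0111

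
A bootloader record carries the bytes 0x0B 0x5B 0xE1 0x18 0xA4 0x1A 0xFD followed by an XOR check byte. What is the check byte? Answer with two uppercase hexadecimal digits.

EA

XOR the bytes together:
  start with 0x0B
  0x0B ⊕ 0x5B = 0x50
  0x50 ⊕ 0xE1 = 0xB1
  0xB1 ⊕ 0x18 = 0xA9
  0xA9 ⊕ 0xA4 = 0x0D
  0x0D ⊕ 0x1A = 0x17
  0x17 ⊕ 0xFD = 0xEA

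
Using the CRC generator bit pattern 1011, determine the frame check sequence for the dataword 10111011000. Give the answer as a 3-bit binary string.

000

Append 3 zeros: 10111011000000. Divide by 1011 (XOR where the leading bit is 1):
  pos 0: 1011 XOR 1011 = 0000
  pos 4: 1011 XOR 1011 = 0000
Remainder (last 3 bits) = 000. This is the CRC / FCS.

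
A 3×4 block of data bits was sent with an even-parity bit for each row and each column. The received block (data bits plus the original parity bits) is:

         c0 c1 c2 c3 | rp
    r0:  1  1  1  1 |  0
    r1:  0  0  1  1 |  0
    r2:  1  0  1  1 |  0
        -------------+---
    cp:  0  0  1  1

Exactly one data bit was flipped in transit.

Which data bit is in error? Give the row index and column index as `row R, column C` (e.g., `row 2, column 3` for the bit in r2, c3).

Recompute each row's even parity and compare to rp:
  r0: data parity 0, sent rp 0 → ok
  r1: data parity 0, sent rp 0 → ok
  r2: data parity 1, sent rp 0 → mismatch
Recompute each column's even parity and compare to cp:
  c0: data parity 0, sent cp 0 → ok
  c1: data parity 1, sent cp 0 → mismatch
  c2: data parity 1, sent cp 1 → ok
  c3: data parity 1, sent cp 1 → ok
Exactly one row (r2) and one column (c1) fail → the flipped bit is at their intersection.

row 2, column 1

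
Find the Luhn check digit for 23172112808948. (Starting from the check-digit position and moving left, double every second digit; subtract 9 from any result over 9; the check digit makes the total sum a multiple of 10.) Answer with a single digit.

Partial digits right→left: 8 4 9 8 0 8 2 1 1 2 7 1 3 2
Double every second digit counting from the check-digit position (so the 1st, 3rd, 5th, ... of the partial from the right).
  doubled (with −9 where >9): 7 9 0 4 2 5 6 → sum 33
  kept as-is: 4 8 8 1 2 1 2 → sum 26
Total = 33 + 26 = 59.
Check digit = (10 − (59 mod 10)) mod 10 = 1.

1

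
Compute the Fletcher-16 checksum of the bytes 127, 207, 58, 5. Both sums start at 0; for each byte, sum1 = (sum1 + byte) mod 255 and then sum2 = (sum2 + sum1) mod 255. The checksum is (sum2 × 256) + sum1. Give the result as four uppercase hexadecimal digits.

E68E

Running sums (mod 255):
  after byte 0 (127): sum1=127, sum2=127
  after byte 1 (207): sum1=79, sum2=206
  after byte 2 (58): sum1=137, sum2=88
  after byte 3 (5): sum1=142, sum2=230
Checksum = sum2·256 + sum1 = 230·256 + 142 = 59022 = 0xE68E.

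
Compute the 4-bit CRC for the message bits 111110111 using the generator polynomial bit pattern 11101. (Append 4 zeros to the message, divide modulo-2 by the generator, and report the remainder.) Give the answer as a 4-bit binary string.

Append 4 zeros: 1111101110000. Divide by 11101 (XOR where the leading bit is 1):
  pos 0: 11111 XOR 11101 = 00010
  pos 3: 10011 XOR 11101 = 01110
  pos 4: 11101 XOR 11101 = 00000
Remainder (last 4 bits) = 0000. This is the CRC / FCS.

0000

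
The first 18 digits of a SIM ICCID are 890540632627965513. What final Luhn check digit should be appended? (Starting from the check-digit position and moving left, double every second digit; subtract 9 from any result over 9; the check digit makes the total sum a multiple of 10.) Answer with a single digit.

Partial digits right→left: 3 1 5 5 6 9 7 2 6 2 3 6 0 4 5 0 9 8
Double every second digit counting from the check-digit position (so the 1st, 3rd, 5th, ... of the partial from the right).
  doubled (with −9 where >9): 6 1 3 5 3 6 0 1 9 → sum 34
  kept as-is: 1 5 9 2 2 6 4 0 8 → sum 37
Total = 34 + 37 = 71.
Check digit = (10 − (71 mod 10)) mod 10 = 9.

9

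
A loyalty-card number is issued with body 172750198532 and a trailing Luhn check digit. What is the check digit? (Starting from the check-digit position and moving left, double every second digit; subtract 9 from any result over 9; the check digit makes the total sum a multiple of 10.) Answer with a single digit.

Partial digits right→left: 2 3 5 8 9 1 0 5 7 2 7 1
Double every second digit counting from the check-digit position (so the 1st, 3rd, 5th, ... of the partial from the right).
  doubled (with −9 where >9): 4 1 9 0 5 5 → sum 24
  kept as-is: 3 8 1 5 2 1 → sum 20
Total = 24 + 20 = 44.
Check digit = (10 − (44 mod 10)) mod 10 = 6.

6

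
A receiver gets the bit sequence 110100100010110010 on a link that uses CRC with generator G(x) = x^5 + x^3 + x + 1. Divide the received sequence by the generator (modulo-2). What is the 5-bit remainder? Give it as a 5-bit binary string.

Modulo-2 division of 110100100010110010 by 101011:
  pos 0: 110100 XOR 101011 = 011111
  pos 1: 111111 XOR 101011 = 010100
  pos 2: 101000 XOR 101011 = 000011
  pos 6: 110010 XOR 101011 = 011001
  pos 7: 110011 XOR 101011 = 011000
  pos 8: 110001 XOR 101011 = 011010
  pos 9: 110100 XOR 101011 = 011111
  pos 10: 111110 XOR 101011 = 010101
  pos 11: 101011 XOR 101011 = 000000
Remainder = 00000 (zero — the frame passes the CRC check).

00000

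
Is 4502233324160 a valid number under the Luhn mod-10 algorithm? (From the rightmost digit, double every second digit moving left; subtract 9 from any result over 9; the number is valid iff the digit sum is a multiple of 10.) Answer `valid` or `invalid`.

From the right, keep odd positions and double even positions (subtract 9 from any doubled value over 9):
  doubled (positions 2,4,...): 3 8 6 6 4 1 → sum 28
  kept (positions 1,3,...): 0 1 2 3 2 0 4 → sum 12
Total = 40.
40 mod 10 = 0, so the number is valid.

valid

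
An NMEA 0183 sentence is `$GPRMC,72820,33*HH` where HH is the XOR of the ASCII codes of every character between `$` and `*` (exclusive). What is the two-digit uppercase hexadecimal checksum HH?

XOR the ASCII codes of the payload characters:
  'G' = 0x47 → acc = 0x47
  'P' = 0x50 → acc = 0x17
  'R' = 0x52 → acc = 0x45
  'M' = 0x4D → acc = 0x08
  'C' = 0x43 → acc = 0x4B
  ',' = 0x2C → acc = 0x67
  '7' = 0x37 → acc = 0x50
  '2' = 0x32 → acc = 0x62
  '8' = 0x38 → acc = 0x5A
  '2' = 0x32 → acc = 0x68
  '0' = 0x30 → acc = 0x58
  ',' = 0x2C → acc = 0x74
  '3' = 0x33 → acc = 0x47
  '3' = 0x33 → acc = 0x74
Checksum = 0x74.

74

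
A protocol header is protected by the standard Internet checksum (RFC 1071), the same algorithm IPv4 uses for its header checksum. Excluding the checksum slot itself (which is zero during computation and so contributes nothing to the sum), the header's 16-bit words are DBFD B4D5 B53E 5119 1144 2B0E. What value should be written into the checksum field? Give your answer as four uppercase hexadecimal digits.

2C82

One's-complement addition (fold any carry out of bit 15 back into bit 0):
  0xDBFD + 0xB4D5 = 0x190D2 → wrap carry → 0x90D3
  0x90D3 + 0xB53E = 0x14611 → wrap carry → 0x4612
  0x4612 + 0x5119 = 0x0972B
  0x972B + 0x1144 = 0x0A86F
  0xA86F + 0x2B0E = 0x0D37D
One's-complement sum = 0xD37D.
Checksum = ~0xD37D & 0xFFFF = 0x2C82.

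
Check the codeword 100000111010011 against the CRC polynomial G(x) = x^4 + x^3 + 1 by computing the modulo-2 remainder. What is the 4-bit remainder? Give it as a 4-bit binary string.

0000

Modulo-2 division of 100000111010011 by 11001:
  pos 0: 10000 XOR 11001 = 01001
  pos 1: 10010 XOR 11001 = 01011
  pos 2: 10111 XOR 11001 = 01110
  pos 3: 11101 XOR 11001 = 00100
  pos 5: 10010 XOR 11001 = 01011
  pos 6: 10111 XOR 11001 = 01110
  pos 7: 11100 XOR 11001 = 00101
  pos 9: 10101 XOR 11001 = 01100
  pos 10: 11001 XOR 11001 = 00000
Remainder = 0000 (zero — the frame passes the CRC check).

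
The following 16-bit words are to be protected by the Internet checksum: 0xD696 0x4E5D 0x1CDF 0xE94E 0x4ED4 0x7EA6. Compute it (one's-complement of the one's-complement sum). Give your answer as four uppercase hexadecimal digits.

0763

One's-complement addition (fold any carry out of bit 15 back into bit 0):
  0xD696 + 0x4E5D = 0x124F3 → wrap carry → 0x24F4
  0x24F4 + 0x1CDF = 0x041D3
  0x41D3 + 0xE94E = 0x12B21 → wrap carry → 0x2B22
  0x2B22 + 0x4ED4 = 0x079F6
  0x79F6 + 0x7EA6 = 0x0F89C
One's-complement sum = 0xF89C.
Checksum = ~0xF89C & 0xFFFF = 0x0763.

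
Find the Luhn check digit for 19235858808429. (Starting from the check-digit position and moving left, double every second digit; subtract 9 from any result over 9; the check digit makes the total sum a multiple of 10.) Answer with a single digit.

Partial digits right→left: 9 2 4 8 0 8 8 5 8 5 3 2 9 1
Double every second digit counting from the check-digit position (so the 1st, 3rd, 5th, ... of the partial from the right).
  doubled (with −9 where >9): 9 8 0 7 7 6 9 → sum 46
  kept as-is: 2 8 8 5 5 2 1 → sum 31
Total = 46 + 31 = 77.
Check digit = (10 − (77 mod 10)) mod 10 = 3.

3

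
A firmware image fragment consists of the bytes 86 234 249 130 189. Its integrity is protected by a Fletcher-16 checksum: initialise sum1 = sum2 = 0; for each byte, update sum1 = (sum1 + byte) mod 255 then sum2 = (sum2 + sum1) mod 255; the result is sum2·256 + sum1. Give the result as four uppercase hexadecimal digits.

0C7B

Running sums (mod 255):
  after byte 0 (86): sum1=86, sum2=86
  after byte 1 (234): sum1=65, sum2=151
  after byte 2 (249): sum1=59, sum2=210
  after byte 3 (130): sum1=189, sum2=144
  after byte 4 (189): sum1=123, sum2=12
Checksum = sum2·256 + sum1 = 12·256 + 123 = 3195 = 0x0C7B.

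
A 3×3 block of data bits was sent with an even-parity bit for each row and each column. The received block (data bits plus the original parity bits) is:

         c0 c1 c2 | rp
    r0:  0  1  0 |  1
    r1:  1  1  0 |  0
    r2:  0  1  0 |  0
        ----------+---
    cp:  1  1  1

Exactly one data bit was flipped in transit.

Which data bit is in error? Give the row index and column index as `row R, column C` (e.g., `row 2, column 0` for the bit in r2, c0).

Recompute each row's even parity and compare to rp:
  r0: data parity 1, sent rp 1 → ok
  r1: data parity 0, sent rp 0 → ok
  r2: data parity 1, sent rp 0 → mismatch
Recompute each column's even parity and compare to cp:
  c0: data parity 1, sent cp 1 → ok
  c1: data parity 1, sent cp 1 → ok
  c2: data parity 0, sent cp 1 → mismatch
Exactly one row (r2) and one column (c2) fail → the flipped bit is at their intersection.

row 2, column 2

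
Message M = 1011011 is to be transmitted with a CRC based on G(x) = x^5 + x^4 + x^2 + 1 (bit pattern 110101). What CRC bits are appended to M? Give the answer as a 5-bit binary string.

01011

Append 5 zeros: 101101100000. Divide by 110101 (XOR where the leading bit is 1):
  pos 0: 101101 XOR 110101 = 011000
  pos 1: 110001 XOR 110101 = 000100
  pos 4: 100000 XOR 110101 = 010101
  pos 5: 101010 XOR 110101 = 011111
  pos 6: 111110 XOR 110101 = 001011
Remainder (last 5 bits) = 01011. This is the CRC / FCS.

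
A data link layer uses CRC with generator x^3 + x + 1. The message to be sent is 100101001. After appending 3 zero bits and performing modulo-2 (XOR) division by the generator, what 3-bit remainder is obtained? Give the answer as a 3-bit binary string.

010

Append 3 zeros: 100101001000. Divide by 1011 (XOR where the leading bit is 1):
  pos 0: 1001 XOR 1011 = 0010
  pos 2: 1001 XOR 1011 = 0010
  pos 4: 1000 XOR 1011 = 0011
  pos 6: 1110 XOR 1011 = 0101
  pos 7: 1010 XOR 1011 = 0001
Remainder (last 3 bits) = 010. This is the CRC / FCS.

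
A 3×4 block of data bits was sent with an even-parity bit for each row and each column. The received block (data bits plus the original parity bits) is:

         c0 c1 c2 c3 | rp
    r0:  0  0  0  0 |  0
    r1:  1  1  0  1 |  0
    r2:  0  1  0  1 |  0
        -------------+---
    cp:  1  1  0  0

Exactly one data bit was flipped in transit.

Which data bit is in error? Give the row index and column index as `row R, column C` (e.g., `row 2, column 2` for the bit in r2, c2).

row 1, column 1

Recompute each row's even parity and compare to rp:
  r0: data parity 0, sent rp 0 → ok
  r1: data parity 1, sent rp 0 → mismatch
  r2: data parity 0, sent rp 0 → ok
Recompute each column's even parity and compare to cp:
  c0: data parity 1, sent cp 1 → ok
  c1: data parity 0, sent cp 1 → mismatch
  c2: data parity 0, sent cp 0 → ok
  c3: data parity 0, sent cp 0 → ok
Exactly one row (r1) and one column (c1) fail → the flipped bit is at their intersection.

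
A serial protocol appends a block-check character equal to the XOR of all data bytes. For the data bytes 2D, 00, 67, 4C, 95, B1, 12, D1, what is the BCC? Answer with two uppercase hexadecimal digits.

XOR the bytes together:
  start with 0x2D
  0x2D ⊕ 0x00 = 0x2D
  0x2D ⊕ 0x67 = 0x4A
  0x4A ⊕ 0x4C = 0x06
  0x06 ⊕ 0x95 = 0x93
  0x93 ⊕ 0xB1 = 0x22
  0x22 ⊕ 0x12 = 0x30
  0x30 ⊕ 0xD1 = 0xE1

E1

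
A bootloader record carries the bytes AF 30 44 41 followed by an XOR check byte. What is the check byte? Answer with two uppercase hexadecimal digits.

XOR the bytes together:
  start with 0xAF
  0xAF ⊕ 0x30 = 0x9F
  0x9F ⊕ 0x44 = 0xDB
  0xDB ⊕ 0x41 = 0x9A

9A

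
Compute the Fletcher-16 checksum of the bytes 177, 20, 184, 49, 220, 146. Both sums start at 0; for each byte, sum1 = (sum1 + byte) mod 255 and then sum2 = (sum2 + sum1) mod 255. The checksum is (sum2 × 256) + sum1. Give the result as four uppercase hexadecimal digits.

511F

Running sums (mod 255):
  after byte 0 (177): sum1=177, sum2=177
  after byte 1 (20): sum1=197, sum2=119
  after byte 2 (184): sum1=126, sum2=245
  after byte 3 (49): sum1=175, sum2=165
  after byte 4 (220): sum1=140, sum2=50
  after byte 5 (146): sum1=31, sum2=81
Checksum = sum2·256 + sum1 = 81·256 + 31 = 20767 = 0x511F.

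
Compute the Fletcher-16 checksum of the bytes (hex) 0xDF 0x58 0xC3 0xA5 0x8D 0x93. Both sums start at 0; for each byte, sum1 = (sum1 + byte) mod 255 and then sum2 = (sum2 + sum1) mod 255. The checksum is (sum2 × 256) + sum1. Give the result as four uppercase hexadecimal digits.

A7C2

Running sums (mod 255):
  after byte 0 (0xDF): sum1=223, sum2=223
  after byte 1 (0x58): sum1=56, sum2=24
  after byte 2 (0xC3): sum1=251, sum2=20
  after byte 3 (0xA5): sum1=161, sum2=181
  after byte 4 (0x8D): sum1=47, sum2=228
  after byte 5 (0x93): sum1=194, sum2=167
Checksum = sum2·256 + sum1 = 167·256 + 194 = 42946 = 0xA7C2.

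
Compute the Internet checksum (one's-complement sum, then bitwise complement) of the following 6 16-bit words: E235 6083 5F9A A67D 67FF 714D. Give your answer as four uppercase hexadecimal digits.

DDE1

One's-complement addition (fold any carry out of bit 15 back into bit 0):
  0xE235 + 0x6083 = 0x142B8 → wrap carry → 0x42B9
  0x42B9 + 0x5F9A = 0x0A253
  0xA253 + 0xA67D = 0x148D0 → wrap carry → 0x48D1
  0x48D1 + 0x67FF = 0x0B0D0
  0xB0D0 + 0x714D = 0x1221D → wrap carry → 0x221E
One's-complement sum = 0x221E.
Checksum = ~0x221E & 0xFFFF = 0xDDE1.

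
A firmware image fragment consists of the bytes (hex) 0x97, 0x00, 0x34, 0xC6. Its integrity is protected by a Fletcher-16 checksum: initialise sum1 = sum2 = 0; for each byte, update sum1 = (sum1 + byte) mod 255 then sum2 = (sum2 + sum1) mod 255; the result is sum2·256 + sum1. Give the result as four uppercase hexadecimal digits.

Running sums (mod 255):
  after byte 0 (0x97): sum1=151, sum2=151
  after byte 1 (0x00): sum1=151, sum2=47
  after byte 2 (0x34): sum1=203, sum2=250
  after byte 3 (0xC6): sum1=146, sum2=141
Checksum = sum2·256 + sum1 = 141·256 + 146 = 36242 = 0x8D92.

8D92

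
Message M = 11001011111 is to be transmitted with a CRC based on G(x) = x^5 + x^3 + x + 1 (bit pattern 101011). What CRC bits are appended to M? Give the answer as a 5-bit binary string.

Append 5 zeros: 1100101111100000. Divide by 101011 (XOR where the leading bit is 1):
  pos 0: 110010 XOR 101011 = 011001
  pos 1: 110011 XOR 101011 = 011000
  pos 2: 110001 XOR 101011 = 011010
  pos 3: 110101 XOR 101011 = 011110
  pos 4: 111101 XOR 101011 = 010110
  pos 5: 101101 XOR 101011 = 000110
  pos 8: 110000 XOR 101011 = 011011
  pos 9: 110110 XOR 101011 = 011101
  pos 10: 111010 XOR 101011 = 010001
Remainder (last 5 bits) = 10001. This is the CRC / FCS.

10001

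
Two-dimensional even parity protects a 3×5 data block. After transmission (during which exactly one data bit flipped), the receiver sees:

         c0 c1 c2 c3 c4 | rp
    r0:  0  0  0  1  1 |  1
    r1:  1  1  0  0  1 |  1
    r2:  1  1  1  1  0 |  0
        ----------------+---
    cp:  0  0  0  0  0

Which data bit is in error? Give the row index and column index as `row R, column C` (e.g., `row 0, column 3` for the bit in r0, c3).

row 0, column 2

Recompute each row's even parity and compare to rp:
  r0: data parity 0, sent rp 1 → mismatch
  r1: data parity 1, sent rp 1 → ok
  r2: data parity 0, sent rp 0 → ok
Recompute each column's even parity and compare to cp:
  c0: data parity 0, sent cp 0 → ok
  c1: data parity 0, sent cp 0 → ok
  c2: data parity 1, sent cp 0 → mismatch
  c3: data parity 0, sent cp 0 → ok
  c4: data parity 0, sent cp 0 → ok
Exactly one row (r0) and one column (c2) fail → the flipped bit is at their intersection.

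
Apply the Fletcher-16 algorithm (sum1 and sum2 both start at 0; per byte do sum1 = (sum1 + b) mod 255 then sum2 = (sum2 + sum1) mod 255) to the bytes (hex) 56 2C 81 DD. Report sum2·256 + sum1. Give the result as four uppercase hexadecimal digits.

BEE1

Running sums (mod 255):
  after byte 0 (56): sum1=86, sum2=86
  after byte 1 (2C): sum1=130, sum2=216
  after byte 2 (81): sum1=4, sum2=220
  after byte 3 (DD): sum1=225, sum2=190
Checksum = sum2·256 + sum1 = 190·256 + 225 = 48865 = 0xBEE1.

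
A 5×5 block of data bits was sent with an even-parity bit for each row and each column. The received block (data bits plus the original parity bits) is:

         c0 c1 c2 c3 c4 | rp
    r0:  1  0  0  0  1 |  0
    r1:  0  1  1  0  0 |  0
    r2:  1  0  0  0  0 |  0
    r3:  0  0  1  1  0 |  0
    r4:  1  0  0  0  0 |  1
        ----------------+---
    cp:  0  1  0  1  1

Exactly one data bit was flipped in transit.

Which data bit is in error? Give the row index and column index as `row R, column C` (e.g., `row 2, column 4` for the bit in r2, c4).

row 2, column 0

Recompute each row's even parity and compare to rp:
  r0: data parity 0, sent rp 0 → ok
  r1: data parity 0, sent rp 0 → ok
  r2: data parity 1, sent rp 0 → mismatch
  r3: data parity 0, sent rp 0 → ok
  r4: data parity 1, sent rp 1 → ok
Recompute each column's even parity and compare to cp:
  c0: data parity 1, sent cp 0 → mismatch
  c1: data parity 1, sent cp 1 → ok
  c2: data parity 0, sent cp 0 → ok
  c3: data parity 1, sent cp 1 → ok
  c4: data parity 1, sent cp 1 → ok
Exactly one row (r2) and one column (c0) fail → the flipped bit is at their intersection.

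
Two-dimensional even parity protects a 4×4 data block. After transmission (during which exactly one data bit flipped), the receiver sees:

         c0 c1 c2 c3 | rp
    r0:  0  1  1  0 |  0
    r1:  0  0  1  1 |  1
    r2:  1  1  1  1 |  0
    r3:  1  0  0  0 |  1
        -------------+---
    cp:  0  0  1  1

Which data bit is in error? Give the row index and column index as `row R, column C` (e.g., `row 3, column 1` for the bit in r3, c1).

row 1, column 3

Recompute each row's even parity and compare to rp:
  r0: data parity 0, sent rp 0 → ok
  r1: data parity 0, sent rp 1 → mismatch
  r2: data parity 0, sent rp 0 → ok
  r3: data parity 1, sent rp 1 → ok
Recompute each column's even parity and compare to cp:
  c0: data parity 0, sent cp 0 → ok
  c1: data parity 0, sent cp 0 → ok
  c2: data parity 1, sent cp 1 → ok
  c3: data parity 0, sent cp 1 → mismatch
Exactly one row (r1) and one column (c3) fail → the flipped bit is at their intersection.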